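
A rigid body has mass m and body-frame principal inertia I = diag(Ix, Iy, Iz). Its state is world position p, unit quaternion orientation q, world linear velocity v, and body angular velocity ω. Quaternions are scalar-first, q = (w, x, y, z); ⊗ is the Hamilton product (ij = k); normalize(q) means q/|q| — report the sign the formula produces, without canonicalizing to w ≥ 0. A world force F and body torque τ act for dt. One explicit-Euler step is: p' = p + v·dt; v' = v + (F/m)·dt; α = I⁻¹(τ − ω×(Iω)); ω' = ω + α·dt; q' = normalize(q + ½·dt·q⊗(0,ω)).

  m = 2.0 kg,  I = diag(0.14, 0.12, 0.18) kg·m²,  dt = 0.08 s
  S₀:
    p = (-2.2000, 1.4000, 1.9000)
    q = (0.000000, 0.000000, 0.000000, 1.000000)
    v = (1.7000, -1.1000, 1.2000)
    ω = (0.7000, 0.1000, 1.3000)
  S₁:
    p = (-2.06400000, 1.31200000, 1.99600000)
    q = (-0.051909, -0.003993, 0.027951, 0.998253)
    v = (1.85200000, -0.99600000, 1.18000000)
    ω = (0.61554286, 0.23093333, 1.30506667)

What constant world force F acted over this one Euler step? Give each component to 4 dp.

F = (3.8000, 2.6000, -0.5000)

v₁ − v₀ = (0.15200000, 0.10400000, -0.02000000)
m·(v₁−v₀)/dt = (3.8000, 2.6000, -0.5000)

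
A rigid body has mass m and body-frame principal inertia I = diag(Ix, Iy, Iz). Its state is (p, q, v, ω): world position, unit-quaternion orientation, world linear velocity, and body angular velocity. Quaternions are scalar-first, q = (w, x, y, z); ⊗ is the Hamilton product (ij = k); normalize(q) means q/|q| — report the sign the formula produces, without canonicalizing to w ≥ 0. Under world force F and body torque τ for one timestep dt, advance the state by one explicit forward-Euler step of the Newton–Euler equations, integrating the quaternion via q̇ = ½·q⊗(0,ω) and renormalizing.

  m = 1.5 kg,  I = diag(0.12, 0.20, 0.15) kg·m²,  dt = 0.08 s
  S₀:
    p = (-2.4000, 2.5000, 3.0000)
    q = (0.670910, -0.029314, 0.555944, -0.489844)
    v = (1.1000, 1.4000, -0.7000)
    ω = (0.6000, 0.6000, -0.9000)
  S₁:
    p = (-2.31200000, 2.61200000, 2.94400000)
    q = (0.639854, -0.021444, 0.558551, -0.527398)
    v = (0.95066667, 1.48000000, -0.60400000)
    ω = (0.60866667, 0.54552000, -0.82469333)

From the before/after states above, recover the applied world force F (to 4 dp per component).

v₁ − v₀ = (-0.14933333, 0.08000000, 0.09600000)
applied force F = (-2.8000, 1.5000, 1.8000)

F = (-2.8000, 1.5000, 1.8000)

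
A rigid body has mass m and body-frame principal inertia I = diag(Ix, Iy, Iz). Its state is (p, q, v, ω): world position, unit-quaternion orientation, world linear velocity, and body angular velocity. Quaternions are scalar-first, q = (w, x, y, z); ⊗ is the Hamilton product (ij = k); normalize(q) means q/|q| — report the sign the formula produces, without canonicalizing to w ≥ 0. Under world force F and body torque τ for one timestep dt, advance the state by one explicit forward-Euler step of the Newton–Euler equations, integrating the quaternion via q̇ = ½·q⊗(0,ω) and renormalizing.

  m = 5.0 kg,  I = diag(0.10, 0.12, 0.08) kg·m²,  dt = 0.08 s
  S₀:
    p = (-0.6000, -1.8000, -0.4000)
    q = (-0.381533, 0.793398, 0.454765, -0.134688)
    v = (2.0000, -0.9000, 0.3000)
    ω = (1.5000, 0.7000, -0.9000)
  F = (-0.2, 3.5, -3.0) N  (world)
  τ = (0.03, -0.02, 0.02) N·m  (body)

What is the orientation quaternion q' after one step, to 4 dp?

Hamilton product q⊗(0,ω) = (-1.6296517, -0.8873064, 0.2449531, 0.2166108)
q + ½dt·q⊗(0,ω), renormalized = (-0.4455, 0.7558, 0.4632, -0.1257)

q' = (-0.4455, 0.7558, 0.4632, -0.1257)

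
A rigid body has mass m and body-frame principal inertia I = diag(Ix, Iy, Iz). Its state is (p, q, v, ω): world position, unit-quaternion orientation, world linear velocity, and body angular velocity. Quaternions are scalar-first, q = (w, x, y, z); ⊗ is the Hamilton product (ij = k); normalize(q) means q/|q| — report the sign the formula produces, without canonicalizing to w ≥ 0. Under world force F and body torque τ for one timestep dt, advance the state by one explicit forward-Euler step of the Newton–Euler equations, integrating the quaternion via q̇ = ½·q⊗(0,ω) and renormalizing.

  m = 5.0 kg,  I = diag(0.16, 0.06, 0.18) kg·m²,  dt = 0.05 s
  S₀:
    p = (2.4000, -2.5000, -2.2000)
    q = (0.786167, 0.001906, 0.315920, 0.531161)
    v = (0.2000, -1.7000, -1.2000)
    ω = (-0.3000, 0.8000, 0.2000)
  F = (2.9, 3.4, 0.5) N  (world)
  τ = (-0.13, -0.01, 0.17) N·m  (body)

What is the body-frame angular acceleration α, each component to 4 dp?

α = (-0.9325, -0.1867, 0.8111)

precession coupling ω×(Iω) = (0.0192, 0.0012, 0.0240)
angular accel α = (-0.9325, -0.1867, 0.8111)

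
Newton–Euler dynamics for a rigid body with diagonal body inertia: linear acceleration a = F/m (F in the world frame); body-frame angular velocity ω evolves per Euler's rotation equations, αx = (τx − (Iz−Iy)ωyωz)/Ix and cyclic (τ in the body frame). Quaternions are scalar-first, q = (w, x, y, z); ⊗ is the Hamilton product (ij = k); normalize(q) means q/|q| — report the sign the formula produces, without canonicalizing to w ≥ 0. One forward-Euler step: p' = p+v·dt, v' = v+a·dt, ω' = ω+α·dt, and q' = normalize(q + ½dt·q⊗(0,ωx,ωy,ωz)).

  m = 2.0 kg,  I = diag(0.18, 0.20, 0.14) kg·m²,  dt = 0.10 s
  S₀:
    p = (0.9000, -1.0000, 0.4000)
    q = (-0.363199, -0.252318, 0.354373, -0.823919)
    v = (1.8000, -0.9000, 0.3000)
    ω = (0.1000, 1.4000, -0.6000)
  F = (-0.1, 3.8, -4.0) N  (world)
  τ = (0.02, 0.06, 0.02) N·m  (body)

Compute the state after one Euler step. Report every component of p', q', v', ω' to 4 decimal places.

gyro term ω×Iω = (0.0504, -0.0024, 0.0028)
(τ − ω×Iω)/I = (-0.1689, 0.3120, 0.1229)
new body rate ω' = (0.0831, 1.4312, -0.5877)
q⊗(0,ω) = (-0.9652418, 0.9045429, -0.7422613, -0.1707631)
q + ½dt·q⊗(0,ω), renormalized = (-0.4103, -0.2065, 0.3163, -0.8300)
a = F/m = (-0.0500, 1.9000, -2.0000)
p' = p + v·dt = (1.0800, -1.0900, 0.4300)
v' = v + a·dt = (1.7950, -0.7100, 0.1000)

p' = (1.0800, -1.0900, 0.4300)
q' = (-0.4103, -0.2065, 0.3163, -0.8300)
v' = (1.7950, -0.7100, 0.1000)
ω' = (0.0831, 1.4312, -0.5877)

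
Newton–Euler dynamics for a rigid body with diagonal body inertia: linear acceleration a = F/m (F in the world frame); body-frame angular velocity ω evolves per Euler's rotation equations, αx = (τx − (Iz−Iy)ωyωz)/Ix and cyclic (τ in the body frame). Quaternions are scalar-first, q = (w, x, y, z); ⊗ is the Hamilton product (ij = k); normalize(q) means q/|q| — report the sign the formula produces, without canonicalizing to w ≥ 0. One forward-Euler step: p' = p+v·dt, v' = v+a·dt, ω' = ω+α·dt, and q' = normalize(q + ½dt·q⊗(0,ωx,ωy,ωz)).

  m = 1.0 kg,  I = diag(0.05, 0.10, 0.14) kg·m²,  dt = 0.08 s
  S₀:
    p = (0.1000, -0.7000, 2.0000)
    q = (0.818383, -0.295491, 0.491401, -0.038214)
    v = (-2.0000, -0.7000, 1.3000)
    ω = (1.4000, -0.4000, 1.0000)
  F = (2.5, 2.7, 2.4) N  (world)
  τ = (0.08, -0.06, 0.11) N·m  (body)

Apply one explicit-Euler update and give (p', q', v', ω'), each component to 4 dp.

p' = (-0.0600, -0.7560, 2.1040)
q' = (0.8422, -0.2300, 0.4868, -0.0282)
v' = (-1.8000, -0.4840, 1.4920)
ω' = (1.5536, -0.3472, 1.0789)

a = (2.5000, 2.7000, 2.4000)
p + v·dt = (-0.0600, -0.7560, 2.1040)
v + (F/m)dt = (-1.8000, -0.4840, 1.4920)
(τ − ω×Iω)/I = (1.9200, 0.6600, 0.9857)
ω + α·dt = (1.5536, -0.3472, 1.0789)
Hamilton product q⊗(0,ω) = (0.6484618, 1.6218516, -0.0853618, 0.2486180)
q' = normalize(q + ½dt·q⊗(0,ω)) = (0.8422, -0.2300, 0.4868, -0.0282)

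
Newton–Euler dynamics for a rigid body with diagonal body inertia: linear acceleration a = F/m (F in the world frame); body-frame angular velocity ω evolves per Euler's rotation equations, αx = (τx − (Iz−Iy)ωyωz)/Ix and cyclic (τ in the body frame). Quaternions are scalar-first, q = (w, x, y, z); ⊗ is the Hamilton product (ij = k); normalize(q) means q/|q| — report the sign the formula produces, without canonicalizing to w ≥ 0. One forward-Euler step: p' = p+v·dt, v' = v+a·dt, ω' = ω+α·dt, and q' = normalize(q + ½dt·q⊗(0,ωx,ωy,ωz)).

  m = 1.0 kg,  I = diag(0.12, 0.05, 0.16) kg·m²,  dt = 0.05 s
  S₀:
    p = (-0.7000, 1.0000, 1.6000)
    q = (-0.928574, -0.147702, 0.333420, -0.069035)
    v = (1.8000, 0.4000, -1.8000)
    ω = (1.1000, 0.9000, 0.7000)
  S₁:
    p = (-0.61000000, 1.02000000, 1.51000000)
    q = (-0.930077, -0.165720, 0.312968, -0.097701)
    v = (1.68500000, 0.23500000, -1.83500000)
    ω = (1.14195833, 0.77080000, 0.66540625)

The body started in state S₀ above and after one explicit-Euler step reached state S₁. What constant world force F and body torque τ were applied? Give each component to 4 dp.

velocity change Δv = (-0.11500000, -0.16500000, -0.03500000)
m·(v₁−v₀)/dt = (-2.3000, -3.3000, -0.7000)
Δω = ω₁−ω₀ = (0.04195833, -0.12920000, -0.03459375)
gyro term ω₀×Iω₀ = (0.0693, -0.0308, -0.0693)
I·α + gyro = (0.1700, -0.1600, -0.1800)

F = (-2.3000, -3.3000, -0.7000)
τ = (0.1700, -0.1600, -0.1800)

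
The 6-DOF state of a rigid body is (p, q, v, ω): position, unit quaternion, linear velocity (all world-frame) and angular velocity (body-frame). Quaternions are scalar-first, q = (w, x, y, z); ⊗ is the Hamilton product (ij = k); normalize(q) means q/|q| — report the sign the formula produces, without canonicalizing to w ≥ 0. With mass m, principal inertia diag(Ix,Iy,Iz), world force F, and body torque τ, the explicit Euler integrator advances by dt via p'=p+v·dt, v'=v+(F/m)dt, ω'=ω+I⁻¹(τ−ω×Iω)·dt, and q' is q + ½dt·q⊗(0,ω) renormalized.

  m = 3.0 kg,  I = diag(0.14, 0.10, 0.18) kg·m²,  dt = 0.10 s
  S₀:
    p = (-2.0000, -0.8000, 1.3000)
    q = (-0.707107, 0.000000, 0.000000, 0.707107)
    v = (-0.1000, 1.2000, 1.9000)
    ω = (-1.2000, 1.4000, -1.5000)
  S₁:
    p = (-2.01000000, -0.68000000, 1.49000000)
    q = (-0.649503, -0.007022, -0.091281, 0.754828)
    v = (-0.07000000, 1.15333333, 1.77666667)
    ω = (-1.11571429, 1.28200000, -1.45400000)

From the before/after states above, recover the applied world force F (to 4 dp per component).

Δv = v₁−v₀ = (0.03000000, -0.04666667, -0.12333333)
F = m·Δv/dt = (0.9000, -1.4000, -3.7000)

F = (0.9000, -1.4000, -3.7000)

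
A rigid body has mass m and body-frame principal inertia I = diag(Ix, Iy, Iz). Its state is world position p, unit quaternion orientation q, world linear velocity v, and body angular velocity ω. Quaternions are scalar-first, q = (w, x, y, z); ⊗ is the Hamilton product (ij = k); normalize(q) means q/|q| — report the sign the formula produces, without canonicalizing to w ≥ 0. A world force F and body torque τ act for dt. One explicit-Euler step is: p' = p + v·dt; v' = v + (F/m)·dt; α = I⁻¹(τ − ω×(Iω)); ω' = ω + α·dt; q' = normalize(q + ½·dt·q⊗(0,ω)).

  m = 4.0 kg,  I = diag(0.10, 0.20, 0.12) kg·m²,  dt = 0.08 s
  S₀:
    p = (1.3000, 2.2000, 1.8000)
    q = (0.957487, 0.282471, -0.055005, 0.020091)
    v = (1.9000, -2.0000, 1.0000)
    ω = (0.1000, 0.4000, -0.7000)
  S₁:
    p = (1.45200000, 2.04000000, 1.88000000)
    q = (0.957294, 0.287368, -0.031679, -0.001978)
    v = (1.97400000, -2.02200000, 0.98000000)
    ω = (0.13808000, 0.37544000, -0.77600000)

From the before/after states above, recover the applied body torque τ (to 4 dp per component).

τ = (0.0700, -0.0600, -0.1100)

ω₁ − ω₀ = (0.03808000, -0.02456000, -0.07600000)
gyro term ω₀×Iω₀ = (0.0224, 0.0014, 0.0040)
τ = I·(Δω/dt) + ω₀×(Iω₀) = (0.0700, -0.0600, -0.1100)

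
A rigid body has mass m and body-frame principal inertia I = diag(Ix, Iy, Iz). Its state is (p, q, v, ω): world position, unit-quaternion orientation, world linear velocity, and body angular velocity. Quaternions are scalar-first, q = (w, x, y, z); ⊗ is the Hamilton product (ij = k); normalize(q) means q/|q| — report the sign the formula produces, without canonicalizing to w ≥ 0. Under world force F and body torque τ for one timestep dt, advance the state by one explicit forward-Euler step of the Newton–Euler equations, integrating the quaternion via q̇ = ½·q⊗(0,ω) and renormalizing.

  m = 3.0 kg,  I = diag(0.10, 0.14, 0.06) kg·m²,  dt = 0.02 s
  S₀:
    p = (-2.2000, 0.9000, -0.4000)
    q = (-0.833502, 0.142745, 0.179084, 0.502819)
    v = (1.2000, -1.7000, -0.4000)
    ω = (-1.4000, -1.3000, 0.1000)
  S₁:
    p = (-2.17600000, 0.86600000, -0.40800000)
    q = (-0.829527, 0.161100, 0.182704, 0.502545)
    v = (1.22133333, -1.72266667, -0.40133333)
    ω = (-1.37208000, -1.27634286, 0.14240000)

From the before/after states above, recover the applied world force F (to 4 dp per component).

F = (3.2000, -3.4000, -0.2000)

v₁ − v₀ = (0.02133333, -0.02266667, -0.00133333)
m·(v₁−v₀)/dt = (3.2000, -3.4000, -0.2000)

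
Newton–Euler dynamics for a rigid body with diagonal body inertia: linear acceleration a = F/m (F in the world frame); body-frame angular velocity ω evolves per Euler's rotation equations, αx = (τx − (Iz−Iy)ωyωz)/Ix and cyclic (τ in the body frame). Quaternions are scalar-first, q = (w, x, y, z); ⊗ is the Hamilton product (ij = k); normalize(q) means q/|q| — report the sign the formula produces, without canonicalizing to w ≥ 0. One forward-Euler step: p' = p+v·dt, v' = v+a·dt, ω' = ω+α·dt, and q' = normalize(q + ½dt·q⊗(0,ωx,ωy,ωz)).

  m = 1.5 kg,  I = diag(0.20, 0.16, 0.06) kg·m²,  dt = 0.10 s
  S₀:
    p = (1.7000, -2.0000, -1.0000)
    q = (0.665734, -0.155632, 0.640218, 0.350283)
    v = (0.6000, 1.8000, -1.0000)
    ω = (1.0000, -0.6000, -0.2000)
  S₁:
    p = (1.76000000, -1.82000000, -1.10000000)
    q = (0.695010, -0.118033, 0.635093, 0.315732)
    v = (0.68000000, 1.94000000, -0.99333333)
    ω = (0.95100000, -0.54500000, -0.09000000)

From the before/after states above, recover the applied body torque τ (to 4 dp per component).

rate change Δω = (-0.04900000, 0.05500000, 0.11000000)
I·α + gyro = (-0.1100, 0.0600, 0.0900)

τ = (-0.1100, 0.0600, 0.0900)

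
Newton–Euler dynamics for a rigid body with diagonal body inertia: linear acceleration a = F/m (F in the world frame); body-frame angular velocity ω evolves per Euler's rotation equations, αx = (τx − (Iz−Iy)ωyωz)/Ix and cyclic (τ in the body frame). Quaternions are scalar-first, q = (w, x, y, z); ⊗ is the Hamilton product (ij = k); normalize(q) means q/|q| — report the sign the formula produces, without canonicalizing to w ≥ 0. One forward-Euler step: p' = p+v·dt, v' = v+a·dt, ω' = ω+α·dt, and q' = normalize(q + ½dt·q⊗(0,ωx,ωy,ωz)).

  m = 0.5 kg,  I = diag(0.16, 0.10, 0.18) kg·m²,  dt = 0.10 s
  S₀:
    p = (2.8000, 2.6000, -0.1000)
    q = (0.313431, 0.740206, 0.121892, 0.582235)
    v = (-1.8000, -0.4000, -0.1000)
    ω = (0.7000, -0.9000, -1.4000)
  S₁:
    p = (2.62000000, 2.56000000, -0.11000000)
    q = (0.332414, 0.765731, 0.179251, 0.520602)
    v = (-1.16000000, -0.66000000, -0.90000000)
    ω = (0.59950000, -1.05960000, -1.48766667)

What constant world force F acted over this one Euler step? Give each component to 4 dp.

F = (3.2000, -1.3000, -4.0000)

Δv = v₁−v₀ = (0.64000000, -0.26000000, -0.80000000)
F = m·Δv/dt = (3.2000, -1.3000, -4.0000)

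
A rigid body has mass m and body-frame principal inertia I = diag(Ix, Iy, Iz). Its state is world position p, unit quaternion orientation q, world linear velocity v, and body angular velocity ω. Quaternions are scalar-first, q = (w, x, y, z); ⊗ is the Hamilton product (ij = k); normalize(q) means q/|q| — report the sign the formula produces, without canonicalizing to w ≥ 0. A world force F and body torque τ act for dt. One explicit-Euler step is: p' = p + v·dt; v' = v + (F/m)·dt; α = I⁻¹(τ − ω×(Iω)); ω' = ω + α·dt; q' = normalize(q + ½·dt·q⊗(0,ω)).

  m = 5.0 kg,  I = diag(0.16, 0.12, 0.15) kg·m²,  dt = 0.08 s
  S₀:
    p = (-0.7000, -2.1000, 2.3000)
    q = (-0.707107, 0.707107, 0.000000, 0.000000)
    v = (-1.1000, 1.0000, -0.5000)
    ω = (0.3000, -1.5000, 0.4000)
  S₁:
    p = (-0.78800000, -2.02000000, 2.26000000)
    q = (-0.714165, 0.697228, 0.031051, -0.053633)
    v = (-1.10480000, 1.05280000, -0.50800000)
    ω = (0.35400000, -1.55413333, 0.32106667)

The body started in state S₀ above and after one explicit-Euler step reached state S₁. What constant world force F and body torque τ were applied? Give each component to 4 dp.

v₁ − v₀ = (-0.00480000, 0.05280000, -0.00800000)
F = m·Δv/dt = (-0.3000, 3.3000, -0.5000)
ω₁ − ω₀ = (0.05400000, -0.05413333, -0.07893333)
applied torque τ = (0.0900, -0.0800, -0.1300)

F = (-0.3000, 3.3000, -0.5000)
τ = (0.0900, -0.0800, -0.1300)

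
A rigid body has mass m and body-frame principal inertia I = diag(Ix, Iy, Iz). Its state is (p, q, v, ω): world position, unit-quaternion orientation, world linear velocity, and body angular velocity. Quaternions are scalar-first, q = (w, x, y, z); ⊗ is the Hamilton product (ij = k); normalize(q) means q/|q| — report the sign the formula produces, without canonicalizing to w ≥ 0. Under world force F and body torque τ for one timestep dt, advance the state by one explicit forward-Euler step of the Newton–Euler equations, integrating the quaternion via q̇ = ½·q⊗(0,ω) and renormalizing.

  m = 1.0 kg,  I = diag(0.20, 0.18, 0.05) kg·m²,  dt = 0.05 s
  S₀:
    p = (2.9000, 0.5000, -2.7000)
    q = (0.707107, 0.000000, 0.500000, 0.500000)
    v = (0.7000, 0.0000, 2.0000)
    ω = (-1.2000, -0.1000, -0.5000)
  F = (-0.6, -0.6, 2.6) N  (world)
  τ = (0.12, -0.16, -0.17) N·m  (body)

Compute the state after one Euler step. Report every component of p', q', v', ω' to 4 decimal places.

p' = (2.9350, 0.5000, -2.6000)
q' = (0.7142, -0.0262, 0.4830, 0.5059)
v' = (0.6700, -0.0300, 2.1300)
ω' = (-1.1684, -0.1694, -0.6676)

(τ − ω×Iω)/I = (0.6325, -1.3889, -3.3520)
new body rate ω' = (-1.1684, -0.1694, -0.6676)
2q̇ = q⊗(0,ω) = (0.3000000, -1.0485284, -0.6707107, 0.2464465)
updated quaternion q' = (0.7142, -0.0262, 0.4830, 0.5059)
p + v·dt = (2.9350, 0.5000, -2.6000)
v' = v + a·dt = (0.6700, -0.0300, 2.1300)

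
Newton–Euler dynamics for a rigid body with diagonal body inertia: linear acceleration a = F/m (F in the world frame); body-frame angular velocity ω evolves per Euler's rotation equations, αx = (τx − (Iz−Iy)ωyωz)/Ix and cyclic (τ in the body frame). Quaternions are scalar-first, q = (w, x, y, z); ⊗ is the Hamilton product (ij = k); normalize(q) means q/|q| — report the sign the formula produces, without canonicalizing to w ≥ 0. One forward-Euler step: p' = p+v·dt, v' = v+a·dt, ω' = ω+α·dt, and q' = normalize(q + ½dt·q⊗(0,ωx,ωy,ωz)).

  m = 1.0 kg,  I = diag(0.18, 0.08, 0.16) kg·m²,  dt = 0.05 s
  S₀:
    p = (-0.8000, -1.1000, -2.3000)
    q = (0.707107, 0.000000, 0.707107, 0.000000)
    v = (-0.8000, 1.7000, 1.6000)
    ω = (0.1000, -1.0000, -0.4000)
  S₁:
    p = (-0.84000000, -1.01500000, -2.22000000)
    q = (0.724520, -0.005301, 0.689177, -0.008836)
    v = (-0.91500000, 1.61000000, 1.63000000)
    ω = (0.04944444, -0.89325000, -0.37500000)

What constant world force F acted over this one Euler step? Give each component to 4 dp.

F = (-2.3000, -1.8000, 0.6000)

Δv = v₁−v₀ = (-0.11500000, -0.09000000, 0.03000000)
m·(v₁−v₀)/dt = (-2.3000, -1.8000, 0.6000)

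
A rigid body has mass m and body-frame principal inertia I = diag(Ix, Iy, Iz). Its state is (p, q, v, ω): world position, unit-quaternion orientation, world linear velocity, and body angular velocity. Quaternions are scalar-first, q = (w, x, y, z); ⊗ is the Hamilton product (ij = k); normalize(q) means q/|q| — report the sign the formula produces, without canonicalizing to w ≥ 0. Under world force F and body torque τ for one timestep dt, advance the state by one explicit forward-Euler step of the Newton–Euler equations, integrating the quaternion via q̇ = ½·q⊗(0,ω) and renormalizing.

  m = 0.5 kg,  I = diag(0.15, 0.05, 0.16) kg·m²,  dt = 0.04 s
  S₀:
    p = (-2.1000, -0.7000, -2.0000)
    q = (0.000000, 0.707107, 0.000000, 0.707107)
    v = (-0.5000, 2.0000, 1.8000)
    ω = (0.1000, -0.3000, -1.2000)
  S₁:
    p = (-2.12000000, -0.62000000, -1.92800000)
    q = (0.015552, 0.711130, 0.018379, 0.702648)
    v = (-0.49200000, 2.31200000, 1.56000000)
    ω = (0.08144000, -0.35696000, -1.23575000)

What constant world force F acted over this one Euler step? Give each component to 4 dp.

Δv = v₁−v₀ = (0.00800000, 0.31200000, -0.24000000)
m·(v₁−v₀)/dt = (0.1000, 3.9000, -3.0000)

F = (0.1000, 3.9000, -3.0000)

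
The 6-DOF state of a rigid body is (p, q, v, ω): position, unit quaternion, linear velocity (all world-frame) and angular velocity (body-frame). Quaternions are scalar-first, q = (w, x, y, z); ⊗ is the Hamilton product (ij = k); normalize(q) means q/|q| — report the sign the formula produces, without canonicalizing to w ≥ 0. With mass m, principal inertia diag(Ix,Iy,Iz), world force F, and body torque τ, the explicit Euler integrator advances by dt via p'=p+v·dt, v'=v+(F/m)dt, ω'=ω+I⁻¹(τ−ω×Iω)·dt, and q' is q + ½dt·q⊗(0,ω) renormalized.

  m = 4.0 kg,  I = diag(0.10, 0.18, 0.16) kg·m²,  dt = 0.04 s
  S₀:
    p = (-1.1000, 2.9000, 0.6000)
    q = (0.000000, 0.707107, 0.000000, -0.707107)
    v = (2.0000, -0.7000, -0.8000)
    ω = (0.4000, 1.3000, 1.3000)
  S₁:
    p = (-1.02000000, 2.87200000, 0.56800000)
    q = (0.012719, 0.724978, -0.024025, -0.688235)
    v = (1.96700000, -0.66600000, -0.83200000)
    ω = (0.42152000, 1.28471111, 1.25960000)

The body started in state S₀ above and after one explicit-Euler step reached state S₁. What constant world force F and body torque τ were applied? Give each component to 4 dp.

F = (-3.3000, 3.4000, -3.2000)
τ = (0.0200, -0.1000, -0.1200)

Δω = ω₁−ω₀ = (0.02152000, -0.01528889, -0.04040000)
ω₀×(Iω₀) = (-0.0338, -0.0312, 0.0416)
applied torque τ = (0.0200, -0.1000, -0.1200)
velocity change Δv = (-0.03300000, 0.03400000, -0.03200000)
m·(v₁−v₀)/dt = (-3.3000, 3.4000, -3.2000)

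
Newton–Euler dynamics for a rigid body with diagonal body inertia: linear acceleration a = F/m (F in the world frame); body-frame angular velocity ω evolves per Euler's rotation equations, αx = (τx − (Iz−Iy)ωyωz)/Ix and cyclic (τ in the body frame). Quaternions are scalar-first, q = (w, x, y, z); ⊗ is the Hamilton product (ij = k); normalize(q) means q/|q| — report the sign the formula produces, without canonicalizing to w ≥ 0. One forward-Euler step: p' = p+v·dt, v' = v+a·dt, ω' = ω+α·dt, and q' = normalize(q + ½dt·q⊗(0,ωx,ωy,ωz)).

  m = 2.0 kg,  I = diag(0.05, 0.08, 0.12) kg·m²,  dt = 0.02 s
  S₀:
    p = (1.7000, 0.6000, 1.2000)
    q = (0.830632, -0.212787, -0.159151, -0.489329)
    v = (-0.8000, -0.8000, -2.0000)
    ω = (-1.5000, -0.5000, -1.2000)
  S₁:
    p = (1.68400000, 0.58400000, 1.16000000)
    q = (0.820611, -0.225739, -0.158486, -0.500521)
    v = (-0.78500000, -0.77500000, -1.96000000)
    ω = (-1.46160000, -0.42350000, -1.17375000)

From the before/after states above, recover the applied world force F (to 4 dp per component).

F = (1.5000, 2.5000, 4.0000)

Δv = v₁−v₀ = (0.01500000, 0.02500000, 0.04000000)
m·(v₁−v₀)/dt = (1.5000, 2.5000, 4.0000)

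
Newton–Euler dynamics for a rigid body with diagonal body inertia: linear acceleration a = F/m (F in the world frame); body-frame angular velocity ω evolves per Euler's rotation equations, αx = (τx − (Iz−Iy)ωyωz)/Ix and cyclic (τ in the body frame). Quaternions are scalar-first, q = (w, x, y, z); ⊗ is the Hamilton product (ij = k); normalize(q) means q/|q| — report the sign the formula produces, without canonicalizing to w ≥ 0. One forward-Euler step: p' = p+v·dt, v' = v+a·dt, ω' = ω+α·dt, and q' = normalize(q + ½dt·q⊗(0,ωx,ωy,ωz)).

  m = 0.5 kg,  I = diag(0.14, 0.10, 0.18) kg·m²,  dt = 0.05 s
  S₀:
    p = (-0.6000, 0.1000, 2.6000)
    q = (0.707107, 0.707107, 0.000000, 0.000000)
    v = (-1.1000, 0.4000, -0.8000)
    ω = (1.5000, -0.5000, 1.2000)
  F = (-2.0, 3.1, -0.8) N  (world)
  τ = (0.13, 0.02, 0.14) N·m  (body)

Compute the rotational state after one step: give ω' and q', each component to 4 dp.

gyro term ω×Iω = (-0.0480, -0.0720, 0.0300)
angular accel α = (1.2714, 0.9200, 0.6111)
new body rate ω' = (1.5636, -0.4540, 1.2306)
q⊗(0,ω) = (-1.0606605, 1.0606605, -1.2020819, 0.4949749)
q + ½dt·q⊗(0,ω), renormalized = (0.6798, 0.7327, -0.0300, 0.0124)

ω' = (1.5636, -0.4540, 1.2306)
q' = (0.6798, 0.7327, -0.0300, 0.0124)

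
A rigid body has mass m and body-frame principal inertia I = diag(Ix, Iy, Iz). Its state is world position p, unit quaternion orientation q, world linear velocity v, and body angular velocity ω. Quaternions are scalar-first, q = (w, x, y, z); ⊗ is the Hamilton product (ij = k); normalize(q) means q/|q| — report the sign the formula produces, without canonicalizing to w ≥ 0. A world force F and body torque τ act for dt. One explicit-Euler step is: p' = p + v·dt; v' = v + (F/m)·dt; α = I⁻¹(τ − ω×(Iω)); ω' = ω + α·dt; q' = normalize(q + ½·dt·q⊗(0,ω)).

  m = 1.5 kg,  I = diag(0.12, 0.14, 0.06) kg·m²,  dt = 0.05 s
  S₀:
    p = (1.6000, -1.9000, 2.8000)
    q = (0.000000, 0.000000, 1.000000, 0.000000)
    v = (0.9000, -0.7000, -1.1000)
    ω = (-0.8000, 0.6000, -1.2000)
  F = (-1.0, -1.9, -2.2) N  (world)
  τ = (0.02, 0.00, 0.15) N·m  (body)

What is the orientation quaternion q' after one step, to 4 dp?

q⊗(0,ω) = (-0.6000000, -1.2000000, 0.0000000, 0.8000000)
q' = normalize(q + ½dt·q⊗(0,ω)) = (-0.0150, -0.0300, 0.9992, 0.0200)

q' = (-0.0150, -0.0300, 0.9992, 0.0200)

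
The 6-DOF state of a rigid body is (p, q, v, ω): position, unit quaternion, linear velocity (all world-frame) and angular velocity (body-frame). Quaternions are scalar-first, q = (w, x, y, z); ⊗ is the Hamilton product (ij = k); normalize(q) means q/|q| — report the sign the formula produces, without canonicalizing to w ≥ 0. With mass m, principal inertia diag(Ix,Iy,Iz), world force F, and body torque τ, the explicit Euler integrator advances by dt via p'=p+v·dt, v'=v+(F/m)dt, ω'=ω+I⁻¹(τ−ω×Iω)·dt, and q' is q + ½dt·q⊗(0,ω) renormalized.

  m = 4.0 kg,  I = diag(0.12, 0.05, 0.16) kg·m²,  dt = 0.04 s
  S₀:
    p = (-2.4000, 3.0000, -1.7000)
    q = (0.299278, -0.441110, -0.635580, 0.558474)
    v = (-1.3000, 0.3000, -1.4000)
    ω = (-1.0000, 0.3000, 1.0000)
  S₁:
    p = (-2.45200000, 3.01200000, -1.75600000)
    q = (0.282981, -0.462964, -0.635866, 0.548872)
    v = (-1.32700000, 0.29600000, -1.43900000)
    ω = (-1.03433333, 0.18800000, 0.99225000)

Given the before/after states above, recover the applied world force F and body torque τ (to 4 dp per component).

F = (-2.7000, -0.4000, -3.9000)
τ = (-0.0700, -0.1000, -0.0100)

Δω = ω₁−ω₀ = (-0.03433333, -0.11200000, -0.00775000)
gyro term ω₀×Iω₀ = (0.0330, 0.0400, 0.0210)
I·α + gyro = (-0.0700, -0.1000, -0.0100)
v₁ − v₀ = (-0.02700000, -0.00400000, -0.03900000)
applied force F = (-2.7000, -0.4000, -3.9000)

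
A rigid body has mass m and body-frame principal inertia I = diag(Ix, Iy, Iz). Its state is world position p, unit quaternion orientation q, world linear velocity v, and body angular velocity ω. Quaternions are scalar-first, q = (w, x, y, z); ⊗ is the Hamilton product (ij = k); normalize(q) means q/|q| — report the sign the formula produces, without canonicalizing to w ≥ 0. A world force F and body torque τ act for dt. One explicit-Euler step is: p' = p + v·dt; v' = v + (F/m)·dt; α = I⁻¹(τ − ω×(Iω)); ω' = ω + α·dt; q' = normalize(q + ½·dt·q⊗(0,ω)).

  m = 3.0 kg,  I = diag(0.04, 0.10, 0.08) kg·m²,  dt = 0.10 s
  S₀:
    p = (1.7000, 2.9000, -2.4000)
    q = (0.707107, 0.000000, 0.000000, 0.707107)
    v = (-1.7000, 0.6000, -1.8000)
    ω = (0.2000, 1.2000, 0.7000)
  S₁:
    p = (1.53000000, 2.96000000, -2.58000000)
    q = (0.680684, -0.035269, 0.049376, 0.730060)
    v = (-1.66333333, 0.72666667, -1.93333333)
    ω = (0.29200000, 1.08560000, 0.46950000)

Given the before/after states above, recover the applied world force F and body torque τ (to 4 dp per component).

Δω = ω₁−ω₀ = (0.09200000, -0.11440000, -0.23050000)
I·α + gyro = (0.0200, -0.1200, -0.1700)
v₁ − v₀ = (0.03666667, 0.12666667, -0.13333333)
F = m·Δv/dt = (1.1000, 3.8000, -4.0000)

F = (1.1000, 3.8000, -4.0000)
τ = (0.0200, -0.1200, -0.1700)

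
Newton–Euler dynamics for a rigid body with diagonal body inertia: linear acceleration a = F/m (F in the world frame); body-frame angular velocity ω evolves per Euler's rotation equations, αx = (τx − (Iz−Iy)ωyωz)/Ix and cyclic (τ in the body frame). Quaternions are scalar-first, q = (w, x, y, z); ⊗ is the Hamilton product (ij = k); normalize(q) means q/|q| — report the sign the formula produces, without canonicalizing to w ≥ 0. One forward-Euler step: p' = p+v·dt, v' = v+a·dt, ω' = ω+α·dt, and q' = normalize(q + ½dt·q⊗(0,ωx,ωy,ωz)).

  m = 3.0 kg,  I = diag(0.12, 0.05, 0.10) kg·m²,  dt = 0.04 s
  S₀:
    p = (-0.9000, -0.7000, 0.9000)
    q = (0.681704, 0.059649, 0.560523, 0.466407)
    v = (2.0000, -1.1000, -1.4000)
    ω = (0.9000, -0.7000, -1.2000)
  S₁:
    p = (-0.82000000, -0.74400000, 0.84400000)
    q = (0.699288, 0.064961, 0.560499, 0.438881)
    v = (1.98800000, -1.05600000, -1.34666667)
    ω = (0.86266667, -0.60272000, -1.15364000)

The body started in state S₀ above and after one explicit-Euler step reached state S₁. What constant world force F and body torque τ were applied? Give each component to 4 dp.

rate change Δω = (-0.03733333, 0.09728000, 0.04636000)
τ = I·(Δω/dt) + ω₀×(Iω₀) = (-0.0700, 0.1000, 0.1600)
Δv = v₁−v₀ = (-0.01200000, 0.04400000, 0.05333333)
applied force F = (-0.9000, 3.3000, 4.0000)

F = (-0.9000, 3.3000, 4.0000)
τ = (-0.0700, 0.1000, 0.1600)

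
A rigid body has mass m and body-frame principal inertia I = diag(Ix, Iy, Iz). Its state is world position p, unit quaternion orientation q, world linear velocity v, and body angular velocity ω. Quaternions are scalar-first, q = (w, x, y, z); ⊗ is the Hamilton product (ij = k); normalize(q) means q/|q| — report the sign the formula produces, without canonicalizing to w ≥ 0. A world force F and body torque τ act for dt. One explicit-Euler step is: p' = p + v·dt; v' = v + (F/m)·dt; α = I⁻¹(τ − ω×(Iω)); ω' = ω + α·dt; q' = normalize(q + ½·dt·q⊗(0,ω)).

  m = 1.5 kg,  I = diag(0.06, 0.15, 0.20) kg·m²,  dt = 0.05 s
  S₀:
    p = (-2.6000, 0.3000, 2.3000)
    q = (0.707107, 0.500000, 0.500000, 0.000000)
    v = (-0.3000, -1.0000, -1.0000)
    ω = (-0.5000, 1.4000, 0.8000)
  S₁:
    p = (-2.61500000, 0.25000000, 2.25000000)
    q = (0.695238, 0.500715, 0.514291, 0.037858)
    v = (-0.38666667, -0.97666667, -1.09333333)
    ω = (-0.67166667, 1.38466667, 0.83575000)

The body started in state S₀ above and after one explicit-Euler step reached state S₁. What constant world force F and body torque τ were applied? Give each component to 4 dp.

F = (-2.6000, 0.7000, -2.8000)
τ = (-0.1500, 0.0100, 0.0800)

velocity change Δv = (-0.08666667, 0.02333333, -0.09333333)
F = m·Δv/dt = (-2.6000, 0.7000, -2.8000)
Δω = ω₁−ω₀ = (-0.17166667, -0.01533333, 0.03575000)
τ = I·(Δω/dt) + ω₀×(Iω₀) = (-0.1500, 0.0100, 0.0800)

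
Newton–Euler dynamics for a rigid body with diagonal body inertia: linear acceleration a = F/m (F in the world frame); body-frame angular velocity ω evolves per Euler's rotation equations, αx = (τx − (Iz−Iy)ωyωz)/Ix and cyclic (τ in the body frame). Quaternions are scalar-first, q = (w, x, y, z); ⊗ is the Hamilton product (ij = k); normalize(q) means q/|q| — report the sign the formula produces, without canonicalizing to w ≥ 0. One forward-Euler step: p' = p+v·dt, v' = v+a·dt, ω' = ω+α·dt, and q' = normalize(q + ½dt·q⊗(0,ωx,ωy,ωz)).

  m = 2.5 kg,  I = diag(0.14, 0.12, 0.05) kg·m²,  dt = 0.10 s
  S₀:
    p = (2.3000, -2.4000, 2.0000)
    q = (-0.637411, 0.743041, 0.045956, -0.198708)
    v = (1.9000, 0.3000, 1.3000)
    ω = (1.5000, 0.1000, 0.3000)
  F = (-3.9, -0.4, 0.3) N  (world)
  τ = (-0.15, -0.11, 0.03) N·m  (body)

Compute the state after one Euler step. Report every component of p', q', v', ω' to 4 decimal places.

p' = (2.4900, -2.3700, 2.1300)
q' = (-0.6884, 0.6949, 0.0167, -0.2074)
v' = (1.7440, 0.2840, 1.3120)
ω' = (1.3944, -0.0254, 0.3660)

(τ − ω×Iω)/I = (-1.0564, -1.2542, 0.6600)
new body rate ω' = (1.3944, -0.0254, 0.3660)
Hamilton product q⊗(0,ω) = (-1.0595447, -0.9224589, -0.5847154, -0.1858532)
updated quaternion q' = (-0.6884, 0.6949, 0.0167, -0.2074)
a = (-1.5600, -0.1600, 0.1200)
p + v·dt = (2.4900, -2.3700, 2.1300)
new velocity v' = (1.7440, 0.2840, 1.3120)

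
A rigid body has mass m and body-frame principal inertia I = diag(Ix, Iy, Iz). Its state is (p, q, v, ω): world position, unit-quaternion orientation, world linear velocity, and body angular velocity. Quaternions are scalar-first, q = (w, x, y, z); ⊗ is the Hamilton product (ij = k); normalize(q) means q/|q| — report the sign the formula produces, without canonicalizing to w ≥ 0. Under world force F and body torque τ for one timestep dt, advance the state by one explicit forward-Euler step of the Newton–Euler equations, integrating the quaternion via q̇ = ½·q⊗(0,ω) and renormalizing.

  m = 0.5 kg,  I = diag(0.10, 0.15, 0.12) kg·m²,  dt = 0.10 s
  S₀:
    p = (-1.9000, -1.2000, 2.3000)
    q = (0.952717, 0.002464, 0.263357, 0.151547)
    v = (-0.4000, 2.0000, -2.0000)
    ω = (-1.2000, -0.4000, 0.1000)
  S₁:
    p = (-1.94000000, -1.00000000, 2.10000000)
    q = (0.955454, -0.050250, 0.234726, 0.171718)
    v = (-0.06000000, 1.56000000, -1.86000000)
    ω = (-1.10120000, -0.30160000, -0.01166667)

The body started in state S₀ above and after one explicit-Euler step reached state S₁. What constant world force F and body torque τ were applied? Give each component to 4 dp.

Δω = ω₁−ω₀ = (0.09880000, 0.09840000, -0.11166667)
gyro term ω₀×Iω₀ = (0.0012, 0.0024, 0.0240)
applied torque τ = (0.1000, 0.1500, -0.1100)
Δv = v₁−v₀ = (0.34000000, -0.44000000, 0.14000000)
F = m·Δv/dt = (1.7000, -2.2000, 0.7000)

F = (1.7000, -2.2000, 0.7000)
τ = (0.1000, 0.1500, -0.1100)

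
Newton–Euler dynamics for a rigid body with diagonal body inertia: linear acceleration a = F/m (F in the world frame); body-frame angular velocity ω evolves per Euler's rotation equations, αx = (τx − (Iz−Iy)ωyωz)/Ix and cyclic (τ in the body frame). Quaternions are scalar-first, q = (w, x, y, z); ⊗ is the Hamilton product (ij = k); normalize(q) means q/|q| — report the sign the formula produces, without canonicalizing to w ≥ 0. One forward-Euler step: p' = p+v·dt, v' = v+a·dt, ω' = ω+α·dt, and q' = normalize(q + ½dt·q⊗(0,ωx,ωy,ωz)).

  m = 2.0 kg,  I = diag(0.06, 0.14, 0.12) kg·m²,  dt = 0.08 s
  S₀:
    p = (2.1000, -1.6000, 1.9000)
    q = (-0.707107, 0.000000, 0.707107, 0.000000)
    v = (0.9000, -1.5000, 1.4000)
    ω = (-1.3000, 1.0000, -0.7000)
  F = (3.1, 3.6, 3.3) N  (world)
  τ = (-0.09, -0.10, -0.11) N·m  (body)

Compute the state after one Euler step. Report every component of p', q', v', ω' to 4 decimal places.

gyro term ω×Iω = (0.0140, -0.0546, -0.1040)
angular accel α = (-1.7333, -0.3243, -0.0500)
ω' = ω + α·dt = (-1.4387, 0.9741, -0.7040)
2q̇ = q⊗(0,ω) = (-0.7071070, 0.4242642, -0.7071070, 1.4142140)
updated quaternion q' = (-0.7335, 0.0169, 0.6771, 0.0564)
new position p' = (2.1720, -1.7200, 2.0120)
v + (F/m)dt = (1.0240, -1.3560, 1.5320)

p' = (2.1720, -1.7200, 2.0120)
q' = (-0.7335, 0.0169, 0.6771, 0.0564)
v' = (1.0240, -1.3560, 1.5320)
ω' = (-1.4387, 0.9741, -0.7040)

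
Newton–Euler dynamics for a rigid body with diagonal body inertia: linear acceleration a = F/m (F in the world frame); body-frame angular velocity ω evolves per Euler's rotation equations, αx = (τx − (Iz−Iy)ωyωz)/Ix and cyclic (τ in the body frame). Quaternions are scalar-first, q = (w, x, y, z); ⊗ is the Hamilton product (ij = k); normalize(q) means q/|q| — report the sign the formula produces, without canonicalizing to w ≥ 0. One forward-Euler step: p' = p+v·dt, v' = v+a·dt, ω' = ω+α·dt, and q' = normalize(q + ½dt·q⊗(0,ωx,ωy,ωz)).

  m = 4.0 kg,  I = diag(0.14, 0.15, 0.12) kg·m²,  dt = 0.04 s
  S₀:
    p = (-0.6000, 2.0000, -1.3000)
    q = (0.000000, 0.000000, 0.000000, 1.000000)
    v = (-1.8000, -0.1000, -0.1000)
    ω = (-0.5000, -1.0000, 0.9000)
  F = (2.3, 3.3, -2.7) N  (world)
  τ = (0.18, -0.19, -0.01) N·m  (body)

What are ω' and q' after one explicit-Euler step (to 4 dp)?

ω' = (-0.4563, -1.0483, 0.8950)
q' = (-0.0180, 0.0200, -0.0100, 0.9996)

gyro term ω×Iω = (0.0270, -0.0090, 0.0050)
angular accel α = (1.0929, -1.2067, -0.1250)
ω' = ω + α·dt = (-0.4563, -1.0483, 0.8950)
2q̇ = q⊗(0,ω) = (-0.9000000, 1.0000000, -0.5000000, 0.0000000)
updated quaternion q' = (-0.0180, 0.0200, -0.0100, 0.9996)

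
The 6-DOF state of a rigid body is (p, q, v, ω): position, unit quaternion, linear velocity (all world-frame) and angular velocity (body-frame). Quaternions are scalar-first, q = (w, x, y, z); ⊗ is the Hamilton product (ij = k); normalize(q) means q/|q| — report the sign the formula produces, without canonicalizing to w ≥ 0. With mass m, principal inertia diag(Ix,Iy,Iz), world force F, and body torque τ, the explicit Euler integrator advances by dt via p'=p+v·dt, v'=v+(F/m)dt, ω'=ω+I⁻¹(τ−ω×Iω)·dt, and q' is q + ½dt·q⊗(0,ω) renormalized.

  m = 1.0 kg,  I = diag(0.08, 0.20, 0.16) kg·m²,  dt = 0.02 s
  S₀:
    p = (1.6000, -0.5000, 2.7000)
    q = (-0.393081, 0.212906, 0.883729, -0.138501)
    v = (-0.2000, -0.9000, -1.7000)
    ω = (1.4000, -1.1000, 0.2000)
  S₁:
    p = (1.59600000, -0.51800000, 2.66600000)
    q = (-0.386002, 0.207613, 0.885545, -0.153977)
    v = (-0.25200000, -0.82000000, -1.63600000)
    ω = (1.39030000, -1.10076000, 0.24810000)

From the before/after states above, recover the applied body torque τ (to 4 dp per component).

τ = (-0.0300, -0.0300, 0.2000)

Δω = ω₁−ω₀ = (-0.00970000, -0.00076000, 0.04810000)
I·α + gyro = (-0.0300, -0.0300, 0.2000)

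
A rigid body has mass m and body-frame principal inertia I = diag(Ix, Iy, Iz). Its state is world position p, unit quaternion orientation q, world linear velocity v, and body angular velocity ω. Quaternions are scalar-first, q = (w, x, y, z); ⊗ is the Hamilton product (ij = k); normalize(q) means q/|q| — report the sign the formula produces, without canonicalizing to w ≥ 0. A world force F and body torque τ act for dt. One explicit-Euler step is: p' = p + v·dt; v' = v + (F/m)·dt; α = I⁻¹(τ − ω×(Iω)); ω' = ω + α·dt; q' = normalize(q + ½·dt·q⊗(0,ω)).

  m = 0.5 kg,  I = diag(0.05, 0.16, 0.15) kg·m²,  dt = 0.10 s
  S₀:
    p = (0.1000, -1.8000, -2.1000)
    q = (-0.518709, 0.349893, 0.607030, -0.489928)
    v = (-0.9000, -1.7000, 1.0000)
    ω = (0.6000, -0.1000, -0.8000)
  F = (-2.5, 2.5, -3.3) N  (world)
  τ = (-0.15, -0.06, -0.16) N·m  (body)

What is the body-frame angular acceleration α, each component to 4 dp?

α = (-2.9840, -0.6750, -1.0227)

gyro term ω×Iω = (-0.0008, 0.0480, -0.0066)
angular accel α = (-2.9840, -0.6750, -1.0227)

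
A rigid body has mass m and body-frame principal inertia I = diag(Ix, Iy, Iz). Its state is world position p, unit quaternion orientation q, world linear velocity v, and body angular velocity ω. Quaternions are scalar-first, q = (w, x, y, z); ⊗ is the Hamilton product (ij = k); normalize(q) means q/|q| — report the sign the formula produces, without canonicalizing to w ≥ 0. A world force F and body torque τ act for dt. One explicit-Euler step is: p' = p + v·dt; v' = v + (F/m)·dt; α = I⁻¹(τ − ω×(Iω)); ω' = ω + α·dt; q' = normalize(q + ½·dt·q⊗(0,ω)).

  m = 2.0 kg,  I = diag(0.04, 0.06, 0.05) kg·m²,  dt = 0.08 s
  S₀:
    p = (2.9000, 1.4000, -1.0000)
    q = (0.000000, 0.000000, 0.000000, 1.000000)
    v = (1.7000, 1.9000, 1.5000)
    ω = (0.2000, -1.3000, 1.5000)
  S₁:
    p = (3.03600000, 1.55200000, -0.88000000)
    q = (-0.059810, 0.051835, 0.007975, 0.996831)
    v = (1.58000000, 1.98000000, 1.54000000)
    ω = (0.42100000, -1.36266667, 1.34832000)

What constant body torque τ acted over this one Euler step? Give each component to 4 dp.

ω₁ − ω₀ = (0.22100000, -0.06266667, -0.15168000)
ω₀×(Iω₀) = (0.0195, -0.0030, -0.0052)
τ = I·(Δω/dt) + ω₀×(Iω₀) = (0.1300, -0.0500, -0.1000)

τ = (0.1300, -0.0500, -0.1000)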